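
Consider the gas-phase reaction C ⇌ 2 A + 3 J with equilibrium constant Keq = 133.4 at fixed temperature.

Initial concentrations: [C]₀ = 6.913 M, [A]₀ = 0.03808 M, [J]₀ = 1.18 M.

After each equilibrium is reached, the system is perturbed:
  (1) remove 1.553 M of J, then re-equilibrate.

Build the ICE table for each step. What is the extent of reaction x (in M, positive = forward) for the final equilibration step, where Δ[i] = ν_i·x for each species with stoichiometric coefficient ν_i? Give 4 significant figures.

x = 0.2854 M

Q₀ = 3.4465e-04 vs Keq = 133.4 ⇒ Q<K, forward
Step 1:
                   C          A          J
  Initial      6.913    0.03808       1.18
  Change      -1.244      2.488      3.732
  Equil        5.669      2.526      4.912
  solve Keq expr → x = 1.244; check Q = 133.4
Then remove 1.553 M of J.
Step 2:
                   C          A          J
  Initial      5.669      2.526      3.359
  Change     -0.2854     0.5707     0.8561
  Equil        5.384      3.097      4.215
  solve Keq expr → x = 0.2854; check Q = 133.4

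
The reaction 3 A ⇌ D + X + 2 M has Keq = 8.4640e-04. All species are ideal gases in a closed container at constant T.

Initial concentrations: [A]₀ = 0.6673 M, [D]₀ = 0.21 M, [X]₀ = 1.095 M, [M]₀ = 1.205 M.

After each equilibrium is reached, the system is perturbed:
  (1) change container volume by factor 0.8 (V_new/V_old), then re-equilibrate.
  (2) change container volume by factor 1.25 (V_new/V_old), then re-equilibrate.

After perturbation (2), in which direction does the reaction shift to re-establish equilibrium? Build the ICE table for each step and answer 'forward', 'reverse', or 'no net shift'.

Q₀ = 1.124 vs Keq = 8.4640e-04 ⇒ Q>K, reverse
Step 1:
                    A           D           X           M
  init         0.6673        0.21       1.095       1.205
  Δ            0.6203     -0.2068     -0.2068     -0.4135
  eq            1.288    0.003247      0.8882      0.7915
  solve Keq expr → x = -0.2068; check Q = 8.4640e-04
Then change container volume by factor 0.8 (V_new/V_old).
Step 2:
                    A           D           X           M
  init          1.609    0.004058        1.11      0.9894
  Δ          0.002354 -7.8474e-04 -7.8474e-04   -0.001569
  eq            1.612    0.003274        1.11      0.9878
  solve Keq expr → x = -7.8474e-04; check Q = 8.4640e-04
Then change container volume by factor 1.25 (V_new/V_old).
Step 3:
                    A           D           X           M
  init          1.289    0.002619      0.8876      0.7902
  Δ         -0.001883  6.2779e-04  6.2779e-04    0.001256
  eq            1.288    0.003247      0.8882      0.7915
  solve Keq expr → x = 6.2779e-04; check Q = 8.4640e-04

Direction: forward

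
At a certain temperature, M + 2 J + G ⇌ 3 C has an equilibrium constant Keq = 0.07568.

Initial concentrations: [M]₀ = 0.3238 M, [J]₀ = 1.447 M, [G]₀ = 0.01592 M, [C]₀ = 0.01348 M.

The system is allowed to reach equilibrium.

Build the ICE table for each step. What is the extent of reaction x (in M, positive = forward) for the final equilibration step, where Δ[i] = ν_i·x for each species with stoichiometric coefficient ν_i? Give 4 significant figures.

x = 0.01292 M

Q₀ = 2.2694e-04 vs Keq = 0.07568 ⇒ Q<K, forward
Step 1:
                  M         J         G         C
  Initial    0.3238     1.447   0.01592   0.01348
  Change   -0.01292  -0.02584  -0.01292   0.03876
  Equil      0.3109     1.421     0.003   0.05224
  solve Keq expr → x = 0.01292; check Q = 0.07568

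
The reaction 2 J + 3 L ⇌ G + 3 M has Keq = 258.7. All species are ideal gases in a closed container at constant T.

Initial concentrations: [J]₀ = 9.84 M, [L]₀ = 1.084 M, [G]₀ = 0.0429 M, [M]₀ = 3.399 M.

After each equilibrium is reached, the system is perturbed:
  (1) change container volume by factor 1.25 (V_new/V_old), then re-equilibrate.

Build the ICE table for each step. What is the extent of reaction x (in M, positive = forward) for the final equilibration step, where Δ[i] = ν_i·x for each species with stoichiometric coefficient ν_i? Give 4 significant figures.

Q₀ = 0.01366 vs Keq = 258.7 ⇒ Q<K, forward
Step 1:
                    J           L           G           M
  I              9.84       1.084      0.0429       3.399
  C           -0.6481     -0.9721       0.324      0.9721
  E             9.192      0.1119      0.3669       4.371
  solve Keq expr → x = 0.324; check Q = 258.7
Then change container volume by factor 1.25 (V_new/V_old).
Step 2:
                    J           L           G           M
  I             7.354     0.08954      0.2935       3.497
  C          0.004308    0.006462   -0.002154   -0.006462
  E             7.358       0.096      0.2914        3.49
  solve Keq expr → x = -0.002154; check Q = 258.7

x = -0.002154 M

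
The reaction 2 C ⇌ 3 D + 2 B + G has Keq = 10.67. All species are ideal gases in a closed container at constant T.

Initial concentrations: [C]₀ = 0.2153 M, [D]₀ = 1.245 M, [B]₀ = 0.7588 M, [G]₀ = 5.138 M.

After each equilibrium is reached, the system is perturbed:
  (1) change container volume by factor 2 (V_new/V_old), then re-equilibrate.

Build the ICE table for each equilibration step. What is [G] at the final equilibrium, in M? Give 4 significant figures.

Q₀ = 123.2 vs Keq = 10.67 ⇒ Q>K, reverse
Step 1:
                    C           D           B           G
  I            0.2153       1.245      0.7588       5.138
  C            0.1753      -0.263     -0.1753    -0.08767
  E            0.3906       0.982      0.5835        5.05
  solve Keq expr → x = -0.08767; check Q = 10.67
Then change container volume by factor 2 (V_new/V_old).
Step 2:
                    C           D           B           G
  I            0.1953       0.491      0.2917       2.525
  C          -0.09785      0.1468     0.09785     0.04893
  E           0.09746      0.6378      0.3896       2.574
  solve Keq expr → x = 0.04893; check Q = 10.67

[G]_eq = 2.574 M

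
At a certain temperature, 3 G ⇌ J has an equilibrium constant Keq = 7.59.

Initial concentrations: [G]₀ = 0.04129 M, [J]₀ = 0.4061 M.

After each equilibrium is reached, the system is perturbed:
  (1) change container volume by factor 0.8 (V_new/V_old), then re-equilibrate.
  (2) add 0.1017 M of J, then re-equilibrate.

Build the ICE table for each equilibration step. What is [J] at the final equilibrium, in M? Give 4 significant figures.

Q₀ = 5769 vs Keq = 7.59 ⇒ Q>K, reverse
Step 1:
                  G         J
  Initial   0.04129    0.4061
  Change     0.3015   -0.1005
  Equil      0.3427    0.3056
  solve Keq expr → x = -0.1005; check Q = 7.59
Then change container volume by factor 0.8 (V_new/V_old).
Step 2:
                  G         J
  Initial    0.4284     0.382
  Change   -0.05356   0.01785
  Equil      0.3749    0.3999
  solve Keq expr → x = 0.01785; check Q = 7.59
Then add 0.1017 M of J.
Step 3:
                  G         J
  Initial    0.3749    0.5016
  Change    0.02698 -0.008994
  Equil      0.4019    0.4926
  solve Keq expr → x = -0.008994; check Q = 7.59

[J]_eq = 0.4926 M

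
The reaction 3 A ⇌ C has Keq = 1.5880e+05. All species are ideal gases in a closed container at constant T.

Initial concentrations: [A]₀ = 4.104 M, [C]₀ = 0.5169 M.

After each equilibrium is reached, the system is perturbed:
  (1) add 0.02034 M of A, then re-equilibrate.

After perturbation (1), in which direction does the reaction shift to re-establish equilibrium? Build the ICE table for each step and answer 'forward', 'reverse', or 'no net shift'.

Q₀ = 0.007478 vs Keq = 1.5880e+05 ⇒ Q<K, forward
Step 1:
                    A           C
  init          4.104      0.5169
  Δ            -4.081        1.36
  eq          0.02278       1.877
  solve Keq expr → x = 1.36; check Q = 1.5880e+05
Then add 0.02034 M of A.
Step 2:
                    A           C
  init        0.04312       1.877
  Δ          -0.02031    0.006771
  eq          0.02281       1.884
  solve Keq expr → x = 0.006771; check Q = 1.5880e+05

Direction: forward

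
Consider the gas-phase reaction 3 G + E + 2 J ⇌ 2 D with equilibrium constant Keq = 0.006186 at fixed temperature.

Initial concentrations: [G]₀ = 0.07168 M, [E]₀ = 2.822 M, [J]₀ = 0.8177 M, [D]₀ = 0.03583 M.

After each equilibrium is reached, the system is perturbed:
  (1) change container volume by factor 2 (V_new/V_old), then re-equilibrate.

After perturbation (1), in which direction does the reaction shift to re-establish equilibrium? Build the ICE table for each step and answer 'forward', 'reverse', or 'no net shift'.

Q₀ = 1.847 vs Keq = 0.006186 ⇒ Q>K, reverse
Step 1:
                  G         E         J         D
  Initial   0.07168     2.822    0.8177   0.03583
  Change    0.04686   0.01562   0.03124  -0.03124
  Equil      0.1185     2.838    0.8489   0.00459
  solve Keq expr → x = -0.01562; check Q = 0.006186
Then change container volume by factor 2 (V_new/V_old).
Step 2:
                  G         E         J         D
  Initial   0.05927     1.419    0.4245  0.002295
  Change   0.002523 8.4089e-04  0.001682 -0.001682
  Equil     0.06179      1.42    0.4262 6.1343e-04
  solve Keq expr → x = -8.4089e-04; check Q = 0.006186

Direction: reverse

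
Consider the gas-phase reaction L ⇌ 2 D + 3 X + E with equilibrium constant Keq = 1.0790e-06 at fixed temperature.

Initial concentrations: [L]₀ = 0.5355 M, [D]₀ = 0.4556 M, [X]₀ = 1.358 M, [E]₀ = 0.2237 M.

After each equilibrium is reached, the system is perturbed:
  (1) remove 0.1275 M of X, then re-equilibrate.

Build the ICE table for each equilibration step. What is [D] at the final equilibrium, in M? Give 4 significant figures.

[D]_eq = 0.02332 M

Q₀ = 0.2172 vs Keq = 1.0790e-06 ⇒ Q>K, reverse
Step 1:
                    L           D           X           E
  init         0.5355      0.4556       1.358      0.2237
  Δ            0.2178     -0.4357     -0.6535     -0.2178
  eq           0.7533     0.01992      0.7045     0.00586
  solve Keq expr → x = -0.2178; check Q = 1.0790e-06
Then remove 0.1275 M of X.
Step 2:
                    L           D           X           E
  init         0.7533     0.01992       0.577     0.00586
  Δ         -0.001701    0.003402    0.005104    0.001701
  eq           0.7516     0.02332      0.5821    0.007561
  solve Keq expr → x = 0.001701; check Q = 1.0790e-06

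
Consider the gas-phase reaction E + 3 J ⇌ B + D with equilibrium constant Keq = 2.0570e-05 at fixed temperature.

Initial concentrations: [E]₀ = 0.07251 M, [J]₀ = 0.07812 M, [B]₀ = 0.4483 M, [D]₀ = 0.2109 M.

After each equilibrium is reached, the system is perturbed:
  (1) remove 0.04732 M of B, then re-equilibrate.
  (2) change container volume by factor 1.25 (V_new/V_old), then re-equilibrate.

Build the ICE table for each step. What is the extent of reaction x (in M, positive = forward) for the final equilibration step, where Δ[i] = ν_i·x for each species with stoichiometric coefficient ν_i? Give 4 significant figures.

x = -3.1711e-06 M

Q₀ = 2735 vs Keq = 2.0570e-05 ⇒ Q>K, reverse
Step 1:
                    E           J           B           D
  init        0.07251     0.07812      0.4483      0.2109
  Δ            0.2109      0.6327     -0.2109     -0.2109
  eq           0.2834      0.7108      0.2374  8.8180e-06
  solve Keq expr → x = -0.2109; check Q = 2.0570e-05
Then remove 0.04732 M of B.
Step 2:
                    E           J           B           D
  init         0.2834      0.7108      0.1901  8.8180e-06
  Δ       -2.1946e-06 -6.5838e-06  2.1946e-06  2.1946e-06
  eq           0.2834      0.7108      0.1901  1.1013e-05
  solve Keq expr → x = 2.1946e-06; check Q = 2.0570e-05
Then change container volume by factor 1.25 (V_new/V_old).
Step 3:
                    E           J           B           D
  init         0.2267      0.5686      0.1521  8.8101e-06
  Δ        3.1711e-06  9.5134e-06 -3.1711e-06 -3.1711e-06
  eq           0.2267      0.5686      0.1521  5.6389e-06
  solve Keq expr → x = -3.1711e-06; check Q = 2.0570e-05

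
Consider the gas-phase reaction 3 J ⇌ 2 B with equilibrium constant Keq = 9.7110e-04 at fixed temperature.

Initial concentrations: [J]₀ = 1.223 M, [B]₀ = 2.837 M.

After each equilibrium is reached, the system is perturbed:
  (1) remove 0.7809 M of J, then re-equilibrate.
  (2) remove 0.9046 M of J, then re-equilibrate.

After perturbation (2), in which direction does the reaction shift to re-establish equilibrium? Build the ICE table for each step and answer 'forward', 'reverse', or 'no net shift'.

Q₀ = 4.4 vs Keq = 9.7110e-04 ⇒ Q>K, reverse
Step 1:
                  J         B
  Initial     1.223     2.837
  Change      3.739    -2.493
  Equil       4.962    0.3444
  solve Keq expr → x = -1.246; check Q = 9.7110e-04
Then remove 0.7809 M of J.
Step 2:
                  J         B
  Initial     4.181    0.3444
  Change     0.1023  -0.06819
  Equil       4.283    0.2762
  solve Keq expr → x = -0.03409; check Q = 9.7110e-04
Then remove 0.9046 M of J.
Step 3:
                  J         B
  Initial     3.379    0.2762
  Change     0.1098   -0.0732
  Equil       3.488     0.203
  solve Keq expr → x = -0.0366; check Q = 9.7110e-04

Direction: reverse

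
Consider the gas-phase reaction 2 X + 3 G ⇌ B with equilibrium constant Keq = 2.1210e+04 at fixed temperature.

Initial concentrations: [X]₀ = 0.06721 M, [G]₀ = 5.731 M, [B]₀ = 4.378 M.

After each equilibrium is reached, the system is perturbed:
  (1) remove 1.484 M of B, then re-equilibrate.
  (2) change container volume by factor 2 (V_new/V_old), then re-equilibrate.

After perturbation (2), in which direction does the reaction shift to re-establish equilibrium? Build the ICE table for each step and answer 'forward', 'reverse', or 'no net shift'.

Direction: reverse

Q₀ = 5.149 vs Keq = 2.1210e+04 ⇒ Q<K, forward
Step 1:
                    X           G           B
  init        0.06721       5.731       4.378
  Δ          -0.06613     -0.0992     0.03307
  eq         0.001079       5.632       4.411
  solve Keq expr → x = 0.03307; check Q = 2.1210e+04
Then remove 1.484 M of B.
Step 2:
                    X           G           B
  init       0.001079       5.632       2.927
  Δ       -1.9997e-04 -2.9995e-04  9.9983e-05
  eq       8.7906e-04       5.632       2.927
  solve Keq expr → x = 9.9983e-05; check Q = 2.1210e+04
Then change container volume by factor 2 (V_new/V_old).
Step 3:
                    X           G           B
  init     4.3953e-04       2.816       1.464
  Δ          0.001316    0.001975 -6.5817e-04
  eq         0.001756       2.818       1.463
  solve Keq expr → x = -6.5817e-04; check Q = 2.1210e+04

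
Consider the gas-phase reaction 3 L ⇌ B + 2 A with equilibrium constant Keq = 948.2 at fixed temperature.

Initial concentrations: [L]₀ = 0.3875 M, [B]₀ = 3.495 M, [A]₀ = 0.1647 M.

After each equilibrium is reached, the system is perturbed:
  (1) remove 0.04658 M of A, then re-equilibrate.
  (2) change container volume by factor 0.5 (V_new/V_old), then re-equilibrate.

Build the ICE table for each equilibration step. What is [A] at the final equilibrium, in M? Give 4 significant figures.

[A]_eq = 0.6542 M

Q₀ = 1.629 vs Keq = 948.2 ⇒ Q<K, forward
Step 1:
                  L         B         A
  Initial    0.3875     3.495    0.1647
  Change    -0.3072    0.1024    0.2048
  Equil     0.08031     3.597    0.3695
  solve Keq expr → x = 0.1024; check Q = 948.2
Then remove 0.04658 M of A.
Step 2:
                  L         B         A
  Initial   0.08031     3.597    0.3229
  Change  -0.006255  0.002085   0.00417
  Equil     0.07405     3.599    0.3271
  solve Keq expr → x = 0.002085; check Q = 948.2
Then change container volume by factor 0.5 (V_new/V_old).
Step 3:
                  L         B         A
  Initial    0.1481     7.199    0.6542
  Change          0         0         0
  Equil      0.1481     7.199    0.6542
  solve Keq expr → x = 0; check Q = 948.2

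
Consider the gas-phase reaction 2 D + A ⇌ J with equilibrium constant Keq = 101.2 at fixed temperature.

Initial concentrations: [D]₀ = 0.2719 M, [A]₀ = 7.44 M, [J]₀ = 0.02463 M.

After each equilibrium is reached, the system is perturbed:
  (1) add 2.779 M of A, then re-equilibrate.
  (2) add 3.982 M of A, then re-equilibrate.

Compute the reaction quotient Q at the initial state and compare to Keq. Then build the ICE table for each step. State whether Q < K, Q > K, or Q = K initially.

Q₀ = 0.04478 vs Keq = 101.2 ⇒ Q<K, forward
Step 1:
                   D          A          J
  I           0.2719       7.44    0.02463
  C          -0.2575    -0.1288     0.1288
  E           0.0144      7.311     0.1534
  solve Keq expr → x = 0.1288; check Q = 101.2
Then add 2.779 M of A.
Step 2:
                   D          A          J
  I           0.0144      10.09     0.1534
  C          -0.0021   -0.00105    0.00105
  E           0.0123      10.09     0.1544
  solve Keq expr → x = 0.00105; check Q = 101.2
Then add 3.982 M of A.
Step 3:
                   D          A          J
  I           0.0123      14.07     0.1544
  C        -0.001853 -9.2651e-04 9.2651e-04
  E          0.01045      14.07     0.1554
  solve Keq expr → x = 9.2651e-04; check Q = 101.2

Q₀ = 0.04478; Q < K (proceeds forward)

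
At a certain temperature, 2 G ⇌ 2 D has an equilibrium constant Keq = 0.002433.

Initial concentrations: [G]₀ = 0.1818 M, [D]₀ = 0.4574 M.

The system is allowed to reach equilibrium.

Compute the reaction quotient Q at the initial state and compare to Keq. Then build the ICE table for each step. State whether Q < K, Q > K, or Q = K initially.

Q₀ = 6.33 vs Keq = 0.002433 ⇒ Q>K, reverse
Step 1:
                   G          D
  Initial     0.1818     0.4574
  Change      0.4274    -0.4274
  Equil       0.6092    0.03005
  solve Keq expr → x = -0.2137; check Q = 0.002433

Q₀ = 6.33; Q > K (proceeds reverse)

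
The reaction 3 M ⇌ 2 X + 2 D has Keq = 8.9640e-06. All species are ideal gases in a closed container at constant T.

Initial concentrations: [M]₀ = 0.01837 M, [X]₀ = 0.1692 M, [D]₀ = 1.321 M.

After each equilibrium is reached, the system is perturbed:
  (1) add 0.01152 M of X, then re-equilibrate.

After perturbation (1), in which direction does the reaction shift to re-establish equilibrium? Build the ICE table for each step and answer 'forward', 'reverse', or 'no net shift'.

Direction: reverse

Q₀ = 8059 vs Keq = 8.9640e-06 ⇒ Q>K, reverse
Step 1:
                   M          X          D
  Initial    0.01837     0.1692      1.321
  Change      0.2532    -0.1688    -0.1688
  Equil       0.2716 3.6785e-04      1.152
  solve Keq expr → x = -0.08442; check Q = 8.9640e-06
Then add 0.01152 M of X.
Step 2:
                   M          X          D
  Initial     0.2716    0.01189      1.152
  Change     0.01722   -0.01148   -0.01148
  Equil       0.2888 4.0744e-04      1.141
  solve Keq expr → x = -0.00574; check Q = 8.9640e-06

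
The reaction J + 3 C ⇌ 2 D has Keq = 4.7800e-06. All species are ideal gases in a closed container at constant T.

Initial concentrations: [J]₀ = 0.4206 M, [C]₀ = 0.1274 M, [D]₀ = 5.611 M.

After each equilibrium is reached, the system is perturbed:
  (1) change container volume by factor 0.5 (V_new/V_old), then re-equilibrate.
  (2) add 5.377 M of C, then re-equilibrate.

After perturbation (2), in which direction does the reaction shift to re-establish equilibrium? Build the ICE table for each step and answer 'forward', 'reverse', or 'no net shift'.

Direction: forward

Q₀ = 3.6200e+04 vs Keq = 4.7800e-06 ⇒ Q>K, reverse
Step 1:
                  J         C         D
  Initial    0.4206    0.1274     5.611
  Change      2.758     8.274    -5.516
  Equil       3.179     8.402   0.09492
  solve Keq expr → x = -2.758; check Q = 4.7800e-06
Then change container volume by factor 0.5 (V_new/V_old).
Step 2:
                  J         C         D
  Initial     6.357      16.8    0.1898
  Change   -0.08911   -0.2673    0.1782
  Equil       6.268     16.54    0.3681
  solve Keq expr → x = 0.08911; check Q = 4.7800e-06
Then add 5.377 M of C.
Step 3:
                  J         C         D
  Initial     6.268     21.91    0.3681
  Change   -0.08958   -0.2687    0.1792
  Equil       6.179     21.64    0.5472
  solve Keq expr → x = 0.08958; check Q = 4.7800e-06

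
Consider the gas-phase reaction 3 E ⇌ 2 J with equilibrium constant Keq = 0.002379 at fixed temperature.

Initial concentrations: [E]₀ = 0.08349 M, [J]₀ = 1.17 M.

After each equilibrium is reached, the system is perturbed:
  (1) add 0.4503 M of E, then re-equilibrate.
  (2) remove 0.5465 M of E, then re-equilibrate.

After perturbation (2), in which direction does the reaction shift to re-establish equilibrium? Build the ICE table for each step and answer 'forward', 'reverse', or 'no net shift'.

Direction: reverse

Q₀ = 2352 vs Keq = 0.002379 ⇒ Q>K, reverse
Step 1:
                  E         J
  Initial   0.08349      1.17
  Change      1.596    -1.064
  Equil       1.679    0.1061
  solve Keq expr → x = -0.5319; check Q = 0.002379
Then add 0.4503 M of E.
Step 2:
                  E         J
  Initial      2.13    0.1061
  Change    -0.0588    0.0392
  Equil       2.071    0.1453
  solve Keq expr → x = 0.0196; check Q = 0.002379
Then remove 0.5465 M of E.
Step 3:
                  E         J
  Initial     1.524    0.1453
  Change    0.07065   -0.0471
  Equil       1.595   0.09824
  solve Keq expr → x = -0.02355; check Q = 0.002379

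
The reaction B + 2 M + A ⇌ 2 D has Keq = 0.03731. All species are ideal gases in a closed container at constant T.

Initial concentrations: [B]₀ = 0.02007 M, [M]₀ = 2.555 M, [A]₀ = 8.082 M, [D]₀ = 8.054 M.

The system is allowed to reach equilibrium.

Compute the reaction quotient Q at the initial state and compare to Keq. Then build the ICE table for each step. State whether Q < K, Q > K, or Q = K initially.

Q₀ = 61.26; Q > K (proceeds reverse)

Q₀ = 61.26 vs Keq = 0.03731 ⇒ Q>K, reverse
Step 1:
                   B          M          A          D
  I          0.02007      2.555      8.082      8.054
  C            1.688      3.375      1.688     -3.375
  E            1.708       5.93       9.77      4.679
  solve Keq expr → x = -1.688; check Q = 0.03731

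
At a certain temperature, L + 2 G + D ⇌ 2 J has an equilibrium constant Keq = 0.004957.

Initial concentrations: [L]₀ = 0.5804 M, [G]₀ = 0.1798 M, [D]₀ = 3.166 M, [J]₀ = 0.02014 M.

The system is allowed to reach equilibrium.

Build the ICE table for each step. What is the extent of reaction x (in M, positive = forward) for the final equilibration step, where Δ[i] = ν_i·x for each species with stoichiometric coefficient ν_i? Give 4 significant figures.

Q₀ = 0.006828 vs Keq = 0.004957 ⇒ Q>K, reverse
Step 1:
                  L         G         D         J
  init       0.5804    0.1798     3.166   0.02014
  Δ        0.001349  0.002698  0.001349 -0.002698
  eq         0.5817    0.1825     3.167   0.01744
  solve Keq expr → x = -0.001349; check Q = 0.004957

x = -0.001349 M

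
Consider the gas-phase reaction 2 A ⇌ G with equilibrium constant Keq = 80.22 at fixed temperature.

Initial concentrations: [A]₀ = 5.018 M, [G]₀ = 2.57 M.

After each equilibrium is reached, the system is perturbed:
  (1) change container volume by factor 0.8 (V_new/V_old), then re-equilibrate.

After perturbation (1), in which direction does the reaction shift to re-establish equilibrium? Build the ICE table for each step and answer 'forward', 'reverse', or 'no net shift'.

Q₀ = 0.1021 vs Keq = 80.22 ⇒ Q<K, forward
Step 1:
                   A          G
  I            5.018       2.57
  C           -4.769      2.385
  E           0.2485      4.955
  solve Keq expr → x = 2.385; check Q = 80.22
Then change container volume by factor 0.8 (V_new/V_old).
Step 2:
                   A          G
  I           0.3107      6.193
  C         -0.03243    0.01622
  E           0.2782       6.21
  solve Keq expr → x = 0.01622; check Q = 80.22

Direction: forward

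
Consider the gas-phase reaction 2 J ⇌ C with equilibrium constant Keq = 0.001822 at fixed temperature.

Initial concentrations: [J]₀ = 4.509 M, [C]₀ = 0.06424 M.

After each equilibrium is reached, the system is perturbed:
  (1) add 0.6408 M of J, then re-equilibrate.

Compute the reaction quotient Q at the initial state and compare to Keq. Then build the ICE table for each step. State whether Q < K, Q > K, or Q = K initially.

Q₀ = 0.00316 vs Keq = 0.001822 ⇒ Q>K, reverse
Step 1:
                    J           C
  Initial       4.509     0.06424
  Change      0.05265    -0.02633
  Equil         4.562     0.03791
  solve Keq expr → x = -0.02633; check Q = 0.001822
Then add 0.6408 M of J.
Step 2:
                    J           C
  Initial       5.202     0.03791
  Change     -0.02197     0.01098
  Equil          5.18      0.0489
  solve Keq expr → x = 0.01098; check Q = 0.001822

Q₀ = 0.00316; Q > K (proceeds reverse)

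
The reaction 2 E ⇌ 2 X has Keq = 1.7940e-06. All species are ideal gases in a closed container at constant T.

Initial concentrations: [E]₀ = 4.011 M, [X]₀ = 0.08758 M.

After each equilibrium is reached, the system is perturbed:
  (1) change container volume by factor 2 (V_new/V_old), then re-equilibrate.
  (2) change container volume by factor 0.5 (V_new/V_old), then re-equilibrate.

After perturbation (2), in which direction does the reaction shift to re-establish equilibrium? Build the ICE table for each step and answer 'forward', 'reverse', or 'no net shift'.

Direction: no net shift

Q₀ = 4.7677e-04 vs Keq = 1.7940e-06 ⇒ Q>K, reverse
Step 1:
                  E         X
  init        4.011   0.08758
  Δ          0.0821   -0.0821
  eq          4.093  0.005482
  solve Keq expr → x = -0.04105; check Q = 1.7940e-06
Then change container volume by factor 2 (V_new/V_old).
Step 2:
                  E         X
  init        2.047  0.002741
  Δ               0         0
  eq          2.047  0.002741
  solve Keq expr → x = 0; check Q = 1.7940e-06
Then change container volume by factor 0.5 (V_new/V_old).
Step 3:
                  E         X
  init        4.093  0.005482
  Δ               0         0
  eq          4.093  0.005482
  solve Keq expr → x = 0; check Q = 1.7940e-06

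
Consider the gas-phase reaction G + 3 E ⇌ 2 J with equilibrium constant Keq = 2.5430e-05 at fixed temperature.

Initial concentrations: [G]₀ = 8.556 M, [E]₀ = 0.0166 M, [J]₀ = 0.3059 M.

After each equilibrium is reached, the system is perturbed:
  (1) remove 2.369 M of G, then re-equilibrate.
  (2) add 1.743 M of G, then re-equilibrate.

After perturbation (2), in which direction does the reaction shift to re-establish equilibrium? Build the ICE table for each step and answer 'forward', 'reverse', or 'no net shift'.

Direction: forward

Q₀ = 2391 vs Keq = 2.5430e-05 ⇒ Q>K, reverse
Step 1:
                  G         E         J
  Initial     8.556    0.0166    0.3059
  Change     0.1506    0.4517   -0.3011
  Equil       8.707    0.4683  0.004768
  solve Keq expr → x = -0.1506; check Q = 2.5430e-05
Then remove 2.369 M of G.
Step 2:
                  G         E         J
  Initial     6.338    0.4683  0.004768
  Change  3.4330e-04   0.00103 -6.8659e-04
  Equil       6.338    0.4693  0.004082
  solve Keq expr → x = -3.4330e-04; check Q = 2.5430e-05
Then add 1.743 M of G.
Step 3:
                  G         E         J
  Initial     8.081    0.4693  0.004082
  Change  -2.5788e-04 -7.7365e-04 5.1577e-04
  Equil       8.081    0.4686  0.004598
  solve Keq expr → x = 2.5788e-04; check Q = 2.5430e-05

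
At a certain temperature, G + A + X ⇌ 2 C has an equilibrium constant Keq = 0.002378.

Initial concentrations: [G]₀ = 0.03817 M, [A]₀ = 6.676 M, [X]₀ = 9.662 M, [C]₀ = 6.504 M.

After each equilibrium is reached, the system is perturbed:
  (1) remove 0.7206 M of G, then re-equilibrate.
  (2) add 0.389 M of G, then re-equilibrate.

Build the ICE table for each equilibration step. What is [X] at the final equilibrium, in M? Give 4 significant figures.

[X]_eq = 12.49 M

Q₀ = 17.18 vs Keq = 0.002378 ⇒ Q>K, reverse
Step 1:
                  G         A         X         C
  I         0.03817     6.676     9.662     6.504
  C           2.805     2.805     2.805     -5.61
  E           2.843     9.481     12.47     0.894
  solve Keq expr → x = -2.805; check Q = 0.002378
Then remove 0.7206 M of G.
Step 2:
                  G         A         X         C
  I           2.123     9.481     12.47     0.894
  C         0.05394   0.05394   0.05394   -0.1079
  E           2.177     9.535     12.52    0.7861
  solve Keq expr → x = -0.05394; check Q = 0.002378
Then add 0.389 M of G.
Step 3:
                  G         A         X         C
  I           2.566     9.535     12.52    0.7861
  C           -0.03     -0.03     -0.03      0.06
  E           2.536     9.505     12.49    0.8461
  solve Keq expr → x = 0.03; check Q = 0.002378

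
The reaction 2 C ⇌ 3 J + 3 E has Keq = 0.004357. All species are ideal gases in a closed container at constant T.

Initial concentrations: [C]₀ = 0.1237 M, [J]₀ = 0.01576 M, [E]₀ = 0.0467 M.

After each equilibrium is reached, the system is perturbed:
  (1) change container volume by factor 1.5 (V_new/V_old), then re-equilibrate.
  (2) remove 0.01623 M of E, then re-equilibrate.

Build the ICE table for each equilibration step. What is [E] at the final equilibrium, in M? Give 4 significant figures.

[E]_eq = 0.1101 M

Q₀ = 2.6054e-08 vs Keq = 0.004357 ⇒ Q<K, forward
Step 1:
                   C          J          E
  Initial     0.1237    0.01576     0.0467
  Change    -0.07685     0.1153     0.1153
  Equil      0.04685      0.131      0.162
  solve Keq expr → x = 0.03843; check Q = 0.004357
Then change container volume by factor 1.5 (V_new/V_old).
Step 2:
                   C          J          E
  Initial    0.03123    0.08736      0.108
  Change   -0.009911    0.01487    0.01487
  Equil      0.02132     0.1022     0.1229
  solve Keq expr → x = 0.004955; check Q = 0.004357
Then remove 0.01623 M of E.
Step 3:
                   C          J          E
  Initial    0.02132     0.1022     0.1066
  Change   -0.002309   0.003463   0.003463
  Equil      0.01901     0.1057     0.1101
  solve Keq expr → x = 0.001154; check Q = 0.004357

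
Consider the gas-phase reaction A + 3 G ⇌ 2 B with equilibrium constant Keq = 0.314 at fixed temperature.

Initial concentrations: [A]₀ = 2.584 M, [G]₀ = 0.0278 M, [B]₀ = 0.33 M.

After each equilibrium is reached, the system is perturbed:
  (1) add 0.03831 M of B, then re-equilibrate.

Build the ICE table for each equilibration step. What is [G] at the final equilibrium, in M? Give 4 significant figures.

Q₀ = 1962 vs Keq = 0.314 ⇒ Q>K, reverse
Step 1:
                   A          G          B
  init         2.584     0.0278       0.33
  Δ          0.09025     0.2708    -0.1805
  eq           2.674     0.2986     0.1495
  solve Keq expr → x = -0.09025; check Q = 0.314
Then add 0.03831 M of B.
Step 2:
                   A          G          B
  init         2.674     0.2986     0.1878
  Δ         0.008839    0.02652   -0.01768
  eq           2.683     0.3251     0.1701
  solve Keq expr → x = -0.008839; check Q = 0.314

[G]_eq = 0.3251 M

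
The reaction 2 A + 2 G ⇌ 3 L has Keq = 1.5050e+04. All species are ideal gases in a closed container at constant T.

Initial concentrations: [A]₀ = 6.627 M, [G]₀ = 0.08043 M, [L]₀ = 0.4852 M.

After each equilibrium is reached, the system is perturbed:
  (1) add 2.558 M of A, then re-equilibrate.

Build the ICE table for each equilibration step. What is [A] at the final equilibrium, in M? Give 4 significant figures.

[A]_eq = 9.105 M

Q₀ = 0.4021 vs Keq = 1.5050e+04 ⇒ Q<K, forward
Step 1:
                   A          G          L
  I            6.627    0.08043     0.4852
  C         -0.07984   -0.07984     0.1198
  E            6.547 5.8584e-04      0.605
  solve Keq expr → x = 0.03992; check Q = 1.5050e+04
Then add 2.558 M of A.
Step 2:
                   A          G          L
  I            9.105 5.8584e-04      0.605
  C       -1.6432e-04 -1.6432e-04 2.4648e-04
  E            9.105 4.2152e-04     0.6052
  solve Keq expr → x = 8.2160e-05; check Q = 1.5050e+04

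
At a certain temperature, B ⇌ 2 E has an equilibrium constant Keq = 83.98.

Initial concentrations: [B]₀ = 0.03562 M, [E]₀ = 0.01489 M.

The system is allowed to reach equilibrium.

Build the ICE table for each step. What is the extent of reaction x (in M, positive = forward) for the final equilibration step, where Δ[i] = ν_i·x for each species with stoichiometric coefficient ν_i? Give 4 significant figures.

Q₀ = 0.006224 vs Keq = 83.98 ⇒ Q<K, forward
Step 1:
                  B         E
  I         0.03562   0.01489
  C        -0.03553   0.07106
  E       8.7975e-05   0.08595
  solve Keq expr → x = 0.03553; check Q = 83.98

x = 0.03553 M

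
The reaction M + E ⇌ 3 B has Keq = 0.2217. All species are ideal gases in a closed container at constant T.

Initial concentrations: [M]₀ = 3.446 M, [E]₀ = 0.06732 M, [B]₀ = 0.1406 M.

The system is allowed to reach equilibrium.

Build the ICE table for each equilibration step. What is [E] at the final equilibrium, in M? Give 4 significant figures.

Q₀ = 0.01198 vs Keq = 0.2217 ⇒ Q<K, forward
Step 1:
                   M          E          B
  init         3.446    0.06732     0.1406
  Δ         -0.04211   -0.04211     0.1263
  eq           3.404    0.02521     0.2669
  solve Keq expr → x = 0.04211; check Q = 0.2217

[E]_eq = 0.02521 M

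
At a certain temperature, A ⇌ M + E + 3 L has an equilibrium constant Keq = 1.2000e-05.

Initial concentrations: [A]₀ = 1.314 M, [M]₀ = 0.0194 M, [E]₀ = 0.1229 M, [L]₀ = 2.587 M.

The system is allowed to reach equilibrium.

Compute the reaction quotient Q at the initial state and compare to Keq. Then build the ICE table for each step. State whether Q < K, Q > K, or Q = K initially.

Q₀ = 0.03142 vs Keq = 1.2000e-05 ⇒ Q>K, reverse
Step 1:
                  A         M         E         L
  I           1.314    0.0194    0.1229     2.587
  C         0.01939  -0.01939  -0.01939  -0.05817
  E           1.333 9.5587e-06    0.1035     2.529
  solve Keq expr → x = -0.01939; check Q = 1.2000e-05

Q₀ = 0.03142; Q > K (proceeds reverse)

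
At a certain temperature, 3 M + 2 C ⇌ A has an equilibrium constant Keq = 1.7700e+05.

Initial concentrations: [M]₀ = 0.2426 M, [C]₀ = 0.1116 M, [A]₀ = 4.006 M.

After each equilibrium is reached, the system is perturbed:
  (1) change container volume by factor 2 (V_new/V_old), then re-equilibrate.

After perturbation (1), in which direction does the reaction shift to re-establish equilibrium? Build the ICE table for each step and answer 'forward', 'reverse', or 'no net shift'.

Q₀ = 2.2527e+04 vs Keq = 1.7700e+05 ⇒ Q<K, forward
Step 1:
                    M           C           A
  init         0.2426      0.1116       4.006
  Δ          -0.06871    -0.04581      0.0229
  eq           0.1739     0.06579       4.029
  solve Keq expr → x = 0.0229; check Q = 1.7700e+05
Then change container volume by factor 2 (V_new/V_old).
Step 2:
                    M           C           A
  init        0.08695      0.0329       2.014
  Δ           0.05004     0.03336    -0.01668
  eq            0.137     0.06626       1.998
  solve Keq expr → x = -0.01668; check Q = 1.7700e+05

Direction: reverse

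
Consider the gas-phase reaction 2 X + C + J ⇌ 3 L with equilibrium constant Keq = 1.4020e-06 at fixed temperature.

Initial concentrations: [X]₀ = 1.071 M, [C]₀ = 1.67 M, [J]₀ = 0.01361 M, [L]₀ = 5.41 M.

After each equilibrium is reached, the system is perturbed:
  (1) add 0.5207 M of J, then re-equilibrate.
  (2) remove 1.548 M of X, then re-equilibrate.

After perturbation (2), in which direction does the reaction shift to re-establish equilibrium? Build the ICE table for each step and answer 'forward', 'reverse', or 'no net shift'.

Direction: reverse

Q₀ = 6073 vs Keq = 1.4020e-06 ⇒ Q>K, reverse
Step 1:
                  X         C         J         L
  Initial     1.071      1.67   0.01361      5.41
  Change      3.569     1.784     1.784    -5.353
  Equil        4.64     3.454     1.798   0.05723
  solve Keq expr → x = -1.784; check Q = 1.4020e-06
Then add 0.5207 M of J.
Step 2:
                  X         C         J         L
  Initial      4.64     3.454     2.319   0.05723
  Change  -0.003339  -0.00167  -0.00167  0.005009
  Equil       4.636     3.453     2.317   0.06224
  solve Keq expr → x = 0.00167; check Q = 1.4020e-06
Then remove 1.548 M of X.
Step 3:
                  X         C         J         L
  Initial     3.088     3.453     2.317   0.06224
  Change   0.009741  0.004871  0.004871  -0.01461
  Equil       3.098     3.457     2.322   0.04762
  solve Keq expr → x = -0.004871; check Q = 1.4020e-06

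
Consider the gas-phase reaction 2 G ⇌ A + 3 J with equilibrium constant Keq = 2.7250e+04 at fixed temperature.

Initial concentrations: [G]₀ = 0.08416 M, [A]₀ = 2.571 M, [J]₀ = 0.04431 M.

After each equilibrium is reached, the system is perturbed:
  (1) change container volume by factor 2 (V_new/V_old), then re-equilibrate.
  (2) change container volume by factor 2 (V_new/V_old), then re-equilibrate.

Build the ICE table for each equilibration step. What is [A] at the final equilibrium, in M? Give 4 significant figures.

[A]_eq = 0.6532 M

Q₀ = 0.03158 vs Keq = 2.7250e+04 ⇒ Q<K, forward
Step 1:
                   G          A          J
  I          0.08416      2.571    0.04431
  C         -0.08348    0.04174     0.1252
  E       6.8346e-04      2.613     0.1695
  solve Keq expr → x = 0.04174; check Q = 2.7250e+04
Then change container volume by factor 2 (V_new/V_old).
Step 2:
                   G          A          J
  I       3.4173e-04      1.306    0.08476
  C       -1.7009e-04 8.5044e-05 2.5513e-04
  E       1.7164e-04      1.306    0.08502
  solve Keq expr → x = 8.5044e-05; check Q = 2.7250e+04
Then change container volume by factor 2 (V_new/V_old).
Step 3:
                   G          A          J
  I       8.5822e-05     0.6532    0.04251
  C       -4.2813e-05 2.1406e-05 6.4219e-05
  E       4.3009e-05     0.6532    0.04257
  solve Keq expr → x = 2.1406e-05; check Q = 2.7250e+04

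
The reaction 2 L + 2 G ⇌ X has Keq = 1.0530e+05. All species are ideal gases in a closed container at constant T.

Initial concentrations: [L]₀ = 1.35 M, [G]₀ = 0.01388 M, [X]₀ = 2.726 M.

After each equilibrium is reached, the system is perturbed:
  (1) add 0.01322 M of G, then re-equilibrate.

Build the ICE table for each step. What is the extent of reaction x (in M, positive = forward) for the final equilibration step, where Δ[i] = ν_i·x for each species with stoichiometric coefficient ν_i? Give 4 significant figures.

x = 0.006589 M

Q₀ = 7764 vs Keq = 1.0530e+05 ⇒ Q<K, forward
Step 1:
                  L         G         X
  init         1.35   0.01388     2.726
  Δ        -0.01008  -0.01008   0.00504
  eq           1.34  0.003801     2.731
  solve Keq expr → x = 0.00504; check Q = 1.0530e+05
Then add 0.01322 M of G.
Step 2:
                  L         G         X
  init         1.34   0.01702     2.731
  Δ        -0.01318  -0.01318  0.006589
  eq          1.327  0.003843     2.738
  solve Keq expr → x = 0.006589; check Q = 1.0530e+05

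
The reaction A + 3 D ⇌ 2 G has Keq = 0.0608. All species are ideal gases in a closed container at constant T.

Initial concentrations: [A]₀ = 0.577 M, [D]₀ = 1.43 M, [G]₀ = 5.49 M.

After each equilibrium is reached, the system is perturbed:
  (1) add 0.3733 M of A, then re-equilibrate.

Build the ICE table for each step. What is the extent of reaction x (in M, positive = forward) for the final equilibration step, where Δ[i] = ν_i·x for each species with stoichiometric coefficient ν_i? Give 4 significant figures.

Q₀ = 17.86 vs Keq = 0.0608 ⇒ Q>K, reverse
Step 1:
                   A          D          G
  init         0.577       1.43       5.49
  Δ            1.101      3.303     -2.202
  eq           1.678      4.733      3.288
  solve Keq expr → x = -1.101; check Q = 0.0608
Then add 0.3733 M of A.
Step 2:
                   A          D          G
  init         2.051      4.733      3.288
  Δ         -0.05539    -0.1662     0.1108
  eq           1.996      4.566      3.399
  solve Keq expr → x = 0.05539; check Q = 0.0608

x = 0.05539 M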